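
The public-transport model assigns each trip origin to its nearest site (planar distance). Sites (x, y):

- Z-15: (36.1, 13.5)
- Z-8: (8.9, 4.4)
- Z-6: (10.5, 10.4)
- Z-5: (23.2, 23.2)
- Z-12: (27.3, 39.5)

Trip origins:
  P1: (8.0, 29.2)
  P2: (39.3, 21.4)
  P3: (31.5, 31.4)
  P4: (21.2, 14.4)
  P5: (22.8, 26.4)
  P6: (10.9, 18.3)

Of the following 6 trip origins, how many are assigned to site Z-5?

P1 → Z-5
P2 → Z-15
P3 → Z-12
P4 → Z-5
P5 → Z-5
P6 → Z-6
3 of the 6 go to Z-5.

3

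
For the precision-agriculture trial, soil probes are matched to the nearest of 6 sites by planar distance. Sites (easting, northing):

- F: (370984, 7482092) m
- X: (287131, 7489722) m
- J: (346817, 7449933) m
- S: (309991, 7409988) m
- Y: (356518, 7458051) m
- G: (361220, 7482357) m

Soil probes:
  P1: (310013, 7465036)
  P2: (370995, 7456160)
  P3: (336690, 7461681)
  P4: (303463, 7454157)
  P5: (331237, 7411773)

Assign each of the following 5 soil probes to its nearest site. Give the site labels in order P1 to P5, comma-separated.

X, Y, J, X, S

P1 → X (d²=1132984520.00)
P2 → Y (d²=213159410.00)
P3 → J (d²=240571633.00)
P4 → X (d²=1531603449.00)
P5 → S (d²=454578741.00)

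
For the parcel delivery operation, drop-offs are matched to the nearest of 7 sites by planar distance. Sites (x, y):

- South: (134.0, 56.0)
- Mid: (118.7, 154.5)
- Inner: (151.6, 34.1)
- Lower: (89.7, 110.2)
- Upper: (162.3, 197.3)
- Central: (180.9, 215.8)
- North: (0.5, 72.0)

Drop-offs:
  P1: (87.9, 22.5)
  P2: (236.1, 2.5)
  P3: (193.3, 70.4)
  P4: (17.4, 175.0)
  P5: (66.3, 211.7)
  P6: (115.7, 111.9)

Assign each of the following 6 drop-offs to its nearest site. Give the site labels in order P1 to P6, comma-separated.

P1 → South (d²=3247.46)
P2 → Inner (d²=8138.81)
P3 → Inner (d²=3056.58)
P4 → Lower (d²=9426.33)
P5 → Mid (d²=6017.60)
P6 → Lower (d²=678.89)

South, Inner, Inner, Lower, Mid, Lower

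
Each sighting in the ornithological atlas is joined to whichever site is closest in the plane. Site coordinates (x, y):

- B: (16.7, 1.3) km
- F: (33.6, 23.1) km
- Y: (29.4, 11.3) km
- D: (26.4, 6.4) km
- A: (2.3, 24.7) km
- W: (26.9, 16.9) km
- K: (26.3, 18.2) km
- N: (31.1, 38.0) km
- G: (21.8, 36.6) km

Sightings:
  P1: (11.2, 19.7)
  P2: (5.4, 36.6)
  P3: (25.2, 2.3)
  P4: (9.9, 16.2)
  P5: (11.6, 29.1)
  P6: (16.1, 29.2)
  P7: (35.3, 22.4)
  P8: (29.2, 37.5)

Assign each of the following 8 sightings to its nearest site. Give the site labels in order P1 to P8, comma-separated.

A, A, D, A, A, G, F, N

P1 → A (d²=104.21)
P2 → A (d²=151.22)
P3 → D (d²=18.25)
P4 → A (d²=130.01)
P5 → A (d²=105.85)
P6 → G (d²=87.25)
P7 → F (d²=3.38)
P8 → N (d²=3.86)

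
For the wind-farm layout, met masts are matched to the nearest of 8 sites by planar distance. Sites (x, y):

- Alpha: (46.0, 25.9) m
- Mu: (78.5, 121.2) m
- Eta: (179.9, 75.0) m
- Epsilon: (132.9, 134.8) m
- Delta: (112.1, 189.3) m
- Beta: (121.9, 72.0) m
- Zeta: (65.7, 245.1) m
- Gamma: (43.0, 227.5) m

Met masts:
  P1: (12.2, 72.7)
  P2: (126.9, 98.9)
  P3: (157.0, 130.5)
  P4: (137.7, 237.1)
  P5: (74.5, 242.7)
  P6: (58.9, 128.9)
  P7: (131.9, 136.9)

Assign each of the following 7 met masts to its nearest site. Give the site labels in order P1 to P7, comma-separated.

P1 → Alpha (d²=3332.68)
P2 → Beta (d²=748.61)
P3 → Epsilon (d²=599.30)
P4 → Delta (d²=2940.20)
P5 → Zeta (d²=83.20)
P6 → Mu (d²=443.45)
P7 → Epsilon (d²=5.41)

Alpha, Beta, Epsilon, Delta, Zeta, Mu, Epsilon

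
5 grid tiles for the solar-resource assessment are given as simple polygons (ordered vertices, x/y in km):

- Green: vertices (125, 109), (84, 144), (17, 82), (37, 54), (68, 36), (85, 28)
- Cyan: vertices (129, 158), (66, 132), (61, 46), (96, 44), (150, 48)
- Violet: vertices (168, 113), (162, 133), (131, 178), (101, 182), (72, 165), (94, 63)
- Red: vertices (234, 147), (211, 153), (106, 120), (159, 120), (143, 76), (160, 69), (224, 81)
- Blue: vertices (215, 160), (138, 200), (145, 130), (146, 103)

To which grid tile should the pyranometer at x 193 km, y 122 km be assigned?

Red

Cast a ray rightward from (193, 122). For each polygon, the edges (by vertex number in listed order) whose endpoints lie on opposite sides of y = 122, where each meets that height, and whether that is right or left of the point:
Green: 1–2 at x≈109.8 (left), 2–3 at x≈60.2 (left) → 0 crossings.
Cyan: 2–3 at x≈65.4 (left), 5–1 at x≈135.9 (left) → 0 crossings.
Violet: 1–2 at x≈165.3 (left), 5–6 at x≈81.3 (left) → 0 crossings.
Red: 2–3 at x≈112.4 (left), 7–1 at x≈230.2 (right) → 1 crossing.
Blue: 3–4 at x≈145.3 (left), 4–1 at x≈169.0 (left) → 0 crossings.
Only Red has an odd count, so the point is inside Red.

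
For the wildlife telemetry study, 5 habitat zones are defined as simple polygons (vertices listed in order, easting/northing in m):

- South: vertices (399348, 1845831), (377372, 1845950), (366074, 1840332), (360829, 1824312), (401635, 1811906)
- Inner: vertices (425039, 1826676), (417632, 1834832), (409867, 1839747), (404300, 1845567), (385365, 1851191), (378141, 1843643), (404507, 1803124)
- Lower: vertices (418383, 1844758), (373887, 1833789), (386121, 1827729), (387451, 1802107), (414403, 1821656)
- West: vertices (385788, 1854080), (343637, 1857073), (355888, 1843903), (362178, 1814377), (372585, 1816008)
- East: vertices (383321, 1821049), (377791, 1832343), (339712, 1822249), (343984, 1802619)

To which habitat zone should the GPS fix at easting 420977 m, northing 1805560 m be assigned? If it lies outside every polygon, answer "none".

Cast a ray rightward from (420977, 1805560). For each polygon, the edges (by vertex number in listed order) whose endpoints lie on opposite sides of northing = 1805560, where each meets that height, and whether that is right or left of the point:
South: no edge straddles that height → 0 crossings.
Inner: 6–7 at easting≈402921.9 (left), 7–1 at easting≈406630.6 (left) → 0 crossings.
Lower: 3–4 at easting≈387271.8 (left), 4–5 at easting≈392211.6 (left) → 0 crossings.
West: no edge straddles that height → 0 crossings.
East: 3–4 at easting≈343344.0 (left), 4–1 at easting≈350261.3 (left) → 0 crossings.
All counts are even, so the point lies outside every listed polygon.

none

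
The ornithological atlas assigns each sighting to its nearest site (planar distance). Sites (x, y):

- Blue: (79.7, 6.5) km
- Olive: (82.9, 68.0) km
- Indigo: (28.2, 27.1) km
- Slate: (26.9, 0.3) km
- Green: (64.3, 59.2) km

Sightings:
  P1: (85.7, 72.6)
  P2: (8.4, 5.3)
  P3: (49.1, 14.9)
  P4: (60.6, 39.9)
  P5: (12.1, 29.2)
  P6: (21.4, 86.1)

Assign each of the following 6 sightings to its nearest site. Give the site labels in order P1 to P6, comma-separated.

Olive, Slate, Indigo, Green, Indigo, Green

P1 → Olive (d²=29.00)
P2 → Slate (d²=367.25)
P3 → Indigo (d²=585.65)
P4 → Green (d²=386.18)
P5 → Indigo (d²=263.62)
P6 → Green (d²=2564.02)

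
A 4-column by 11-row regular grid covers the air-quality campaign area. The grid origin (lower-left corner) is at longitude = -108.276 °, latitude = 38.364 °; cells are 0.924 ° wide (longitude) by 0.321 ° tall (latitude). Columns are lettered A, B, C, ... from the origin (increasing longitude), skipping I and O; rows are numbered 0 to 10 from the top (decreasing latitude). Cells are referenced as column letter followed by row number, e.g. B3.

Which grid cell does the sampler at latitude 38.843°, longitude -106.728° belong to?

Column index: ⌊(-106.728 − -108.276) / 0.924⌋ = ⌊1.675⌋ = 1 → column B
Row offset from origin: ⌊(38.843 − 38.364) / 0.321⌋ = ⌊1.492⌋ = 1 → row 9 (counted from top)

B9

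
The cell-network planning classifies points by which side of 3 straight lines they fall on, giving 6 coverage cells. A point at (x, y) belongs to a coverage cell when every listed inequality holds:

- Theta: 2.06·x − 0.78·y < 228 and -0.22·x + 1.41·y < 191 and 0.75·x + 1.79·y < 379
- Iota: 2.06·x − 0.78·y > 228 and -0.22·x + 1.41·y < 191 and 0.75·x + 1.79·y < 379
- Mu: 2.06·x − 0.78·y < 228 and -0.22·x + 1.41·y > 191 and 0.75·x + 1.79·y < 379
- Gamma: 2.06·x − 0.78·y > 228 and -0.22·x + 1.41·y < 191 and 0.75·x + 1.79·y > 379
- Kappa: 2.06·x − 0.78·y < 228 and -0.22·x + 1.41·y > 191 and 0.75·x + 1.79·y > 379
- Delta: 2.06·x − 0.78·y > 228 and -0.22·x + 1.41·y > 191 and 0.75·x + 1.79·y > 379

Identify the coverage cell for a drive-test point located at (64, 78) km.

Theta

2.06·64 − 0.78·78 = 71.000, which is < 228
-0.22·64 + 1.41·78 = 95.900, which is < 191
0.75·64 + 1.79·78 = 187.620, which is < 379
This sign pattern matches Theta.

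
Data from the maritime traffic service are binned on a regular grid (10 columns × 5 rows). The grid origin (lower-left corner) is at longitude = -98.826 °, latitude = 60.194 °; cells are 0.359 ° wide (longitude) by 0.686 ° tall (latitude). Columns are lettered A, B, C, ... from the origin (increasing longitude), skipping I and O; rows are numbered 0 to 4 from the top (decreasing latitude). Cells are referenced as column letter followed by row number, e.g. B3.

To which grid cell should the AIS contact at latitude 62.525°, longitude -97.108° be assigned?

E1

Column index: ⌊(-97.108 − -98.826) / 0.359⌋ = ⌊4.786⌋ = 4 → column E
Row offset from origin: ⌊(62.525 − 60.194) / 0.686⌋ = ⌊3.398⌋ = 3 → row 1 (counted from top)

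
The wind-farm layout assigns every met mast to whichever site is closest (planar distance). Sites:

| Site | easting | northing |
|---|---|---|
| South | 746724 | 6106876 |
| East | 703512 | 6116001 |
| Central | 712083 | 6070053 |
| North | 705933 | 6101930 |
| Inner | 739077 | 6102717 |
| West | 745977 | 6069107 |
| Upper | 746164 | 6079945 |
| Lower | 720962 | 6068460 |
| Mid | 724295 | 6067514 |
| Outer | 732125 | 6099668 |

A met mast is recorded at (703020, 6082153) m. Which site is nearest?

Central

Squared distances to each site:
South: 2521266345.000; East: 1145929168.000; Central: 228547969.000; North: 399615298.000; Inner: 1722985345.000; West: 2015501965.000; Upper: 1866280000.000; Lower: 509413613.000; Mid: 666925946.000; Outer: 1153876250.000.
Minimum at Central.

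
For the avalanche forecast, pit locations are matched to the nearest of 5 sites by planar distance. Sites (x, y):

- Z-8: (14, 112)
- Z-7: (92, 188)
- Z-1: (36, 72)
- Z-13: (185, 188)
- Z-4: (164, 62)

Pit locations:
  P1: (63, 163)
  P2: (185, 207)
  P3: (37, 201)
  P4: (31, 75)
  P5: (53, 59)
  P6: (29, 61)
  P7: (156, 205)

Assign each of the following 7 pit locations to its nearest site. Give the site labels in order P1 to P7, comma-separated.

Z-7, Z-13, Z-7, Z-1, Z-1, Z-1, Z-13

P1 → Z-7 (d²=1466.00)
P2 → Z-13 (d²=361.00)
P3 → Z-7 (d²=3194.00)
P4 → Z-1 (d²=34.00)
P5 → Z-1 (d²=458.00)
P6 → Z-1 (d²=170.00)
P7 → Z-13 (d²=1130.00)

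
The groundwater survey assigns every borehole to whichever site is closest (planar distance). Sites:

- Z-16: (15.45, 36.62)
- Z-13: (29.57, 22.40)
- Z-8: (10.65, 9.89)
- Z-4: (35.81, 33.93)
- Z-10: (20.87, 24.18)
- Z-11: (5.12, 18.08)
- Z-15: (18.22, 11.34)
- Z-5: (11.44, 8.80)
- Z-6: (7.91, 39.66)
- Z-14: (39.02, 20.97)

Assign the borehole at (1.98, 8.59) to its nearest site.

Squared distances to each site:
Z-16: 967.122; Z-13: 951.924; Z-8: 76.859; Z-4: 1786.585; Z-10: 599.880; Z-11: 99.920; Z-15: 271.300; Z-5: 89.536; Z-6: 1000.510; Z-14: 1525.226.
Minimum at Z-8.

Z-8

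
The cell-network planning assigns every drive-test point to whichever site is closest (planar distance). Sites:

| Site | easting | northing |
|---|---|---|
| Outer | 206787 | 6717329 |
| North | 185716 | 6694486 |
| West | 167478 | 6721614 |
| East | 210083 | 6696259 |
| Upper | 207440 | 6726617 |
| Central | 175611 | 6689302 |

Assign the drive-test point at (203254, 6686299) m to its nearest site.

East

Squared distances to each site:
Outer: 975342989.000; North: 374608413.000; West: 2527071401.000; East: 145836841.000; Upper: 1643063720.000; Central: 773153458.000.
Minimum at East.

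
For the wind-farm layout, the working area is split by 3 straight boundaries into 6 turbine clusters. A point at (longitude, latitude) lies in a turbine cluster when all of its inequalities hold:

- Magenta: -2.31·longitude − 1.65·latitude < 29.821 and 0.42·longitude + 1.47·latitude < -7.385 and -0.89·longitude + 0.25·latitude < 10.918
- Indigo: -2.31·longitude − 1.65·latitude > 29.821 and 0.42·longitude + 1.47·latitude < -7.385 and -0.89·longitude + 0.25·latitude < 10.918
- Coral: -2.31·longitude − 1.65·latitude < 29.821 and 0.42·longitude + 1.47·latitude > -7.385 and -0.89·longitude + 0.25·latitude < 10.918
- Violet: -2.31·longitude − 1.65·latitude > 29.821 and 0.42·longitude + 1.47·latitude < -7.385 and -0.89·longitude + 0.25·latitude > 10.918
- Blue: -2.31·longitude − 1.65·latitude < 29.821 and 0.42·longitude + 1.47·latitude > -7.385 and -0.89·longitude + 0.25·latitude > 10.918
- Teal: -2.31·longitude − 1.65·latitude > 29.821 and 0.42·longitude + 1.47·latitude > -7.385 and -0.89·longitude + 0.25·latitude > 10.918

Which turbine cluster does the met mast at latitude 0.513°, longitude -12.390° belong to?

Blue

-2.31·-12.390 − 1.65·0.513 = 27.774, which is < 29.821
0.42·-12.390 + 1.47·0.513 = -4.450, which is > -7.385
-0.89·-12.390 + 0.25·0.513 = 11.155, which is > 10.918
This sign pattern matches Blue.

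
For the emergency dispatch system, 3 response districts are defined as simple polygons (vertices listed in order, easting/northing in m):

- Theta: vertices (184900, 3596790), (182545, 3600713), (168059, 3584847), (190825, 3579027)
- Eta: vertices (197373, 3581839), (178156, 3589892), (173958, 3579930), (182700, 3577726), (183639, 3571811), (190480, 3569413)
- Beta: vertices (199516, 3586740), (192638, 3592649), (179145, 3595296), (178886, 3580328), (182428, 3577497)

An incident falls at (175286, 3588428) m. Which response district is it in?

Theta

Cast a ray rightward from (175286, 3588428). For each polygon, the edges (by vertex number in listed order) whose endpoints lie on opposite sides of northing = 3588428, where each meets that height, and whether that is right or left of the point:
Theta: 2–3 at easting≈171328.5 (left), 4–1 at easting≈187689.2 (right) → 1 crossing.
Eta: 1–2 at easting≈181649.6 (right), 2–3 at easting≈177539.1 (right) → 2 crossings.
Beta: 1–2 at easting≈197551.2 (right), 3–4 at easting≈179026.2 (right) → 2 crossings.
Only Theta has an odd count, so the point is inside Theta.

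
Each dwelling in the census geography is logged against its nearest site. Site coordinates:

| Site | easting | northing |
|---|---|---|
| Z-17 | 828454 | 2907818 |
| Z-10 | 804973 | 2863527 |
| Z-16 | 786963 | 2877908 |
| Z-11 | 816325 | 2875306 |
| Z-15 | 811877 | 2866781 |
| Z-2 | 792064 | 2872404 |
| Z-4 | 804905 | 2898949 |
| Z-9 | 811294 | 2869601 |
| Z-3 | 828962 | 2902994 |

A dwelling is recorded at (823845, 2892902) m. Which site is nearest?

Squared distances to each site:
Z-17: 243729937.000; Z-10: 1219043009.000; Z-16: 1585101960.000; Z-11: 366169616.000; Z-15: 825539665.000; Z-2: 1430199965.000; Z-4: 395289809.000; Z-9: 700464202.000; Z-3: 128032153.000.
Minimum at Z-3.

Z-3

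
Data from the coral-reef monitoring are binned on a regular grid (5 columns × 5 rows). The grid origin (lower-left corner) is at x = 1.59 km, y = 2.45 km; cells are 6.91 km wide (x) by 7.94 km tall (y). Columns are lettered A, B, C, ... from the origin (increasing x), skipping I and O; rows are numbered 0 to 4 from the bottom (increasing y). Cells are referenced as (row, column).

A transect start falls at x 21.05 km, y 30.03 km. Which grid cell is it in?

(3, C)

Column index: ⌊(21.05 − 1.59) / 6.91⌋ = ⌊2.816⌋ = 2 → column C
Row offset from origin: ⌊(30.03 − 2.45) / 7.94⌋ = ⌊3.474⌋ = 3 → row 3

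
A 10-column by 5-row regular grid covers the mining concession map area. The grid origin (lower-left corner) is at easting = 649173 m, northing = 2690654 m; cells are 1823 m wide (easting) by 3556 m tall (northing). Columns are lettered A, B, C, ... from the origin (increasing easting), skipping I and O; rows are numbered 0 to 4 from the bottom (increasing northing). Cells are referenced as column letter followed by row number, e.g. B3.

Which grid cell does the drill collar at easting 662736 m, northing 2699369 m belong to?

Column index: ⌊(662736 − 649173) / 1823⌋ = ⌊7.440⌋ = 7 → column H
Row offset from origin: ⌊(2699369 − 2690654) / 3556⌋ = ⌊2.451⌋ = 2 → row 2

H2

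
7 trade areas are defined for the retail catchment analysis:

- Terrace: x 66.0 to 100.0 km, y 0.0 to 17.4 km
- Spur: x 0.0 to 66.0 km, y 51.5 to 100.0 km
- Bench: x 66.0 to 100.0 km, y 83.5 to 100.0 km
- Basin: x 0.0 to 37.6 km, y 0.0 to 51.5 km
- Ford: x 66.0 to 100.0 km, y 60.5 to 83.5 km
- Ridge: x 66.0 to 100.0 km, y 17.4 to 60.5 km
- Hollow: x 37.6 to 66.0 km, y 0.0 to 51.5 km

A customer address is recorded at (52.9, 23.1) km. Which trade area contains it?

Hollow

The point has x = 52.9 and y = 23.1.
Only Hollow satisfies 37.6 ≤ x ≤ 66.0 and 0.0 ≤ y ≤ 51.5.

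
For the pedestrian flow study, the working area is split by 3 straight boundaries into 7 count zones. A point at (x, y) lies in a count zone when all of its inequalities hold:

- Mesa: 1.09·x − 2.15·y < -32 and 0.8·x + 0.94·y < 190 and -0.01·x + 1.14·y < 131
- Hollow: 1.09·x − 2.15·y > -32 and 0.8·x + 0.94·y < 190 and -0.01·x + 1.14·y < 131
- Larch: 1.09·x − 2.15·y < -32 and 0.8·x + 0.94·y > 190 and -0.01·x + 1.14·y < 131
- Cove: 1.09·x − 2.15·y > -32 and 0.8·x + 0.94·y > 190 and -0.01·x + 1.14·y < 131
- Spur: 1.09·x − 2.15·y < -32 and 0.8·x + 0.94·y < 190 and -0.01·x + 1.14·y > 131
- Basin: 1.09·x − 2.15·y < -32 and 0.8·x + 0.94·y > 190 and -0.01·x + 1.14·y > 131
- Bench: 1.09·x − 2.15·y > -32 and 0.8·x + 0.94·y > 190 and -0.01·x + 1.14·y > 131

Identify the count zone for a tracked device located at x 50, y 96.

Mesa

1.09·50 − 2.15·96 = -151.900, which is < -32
0.8·50 + 0.94·96 = 130.240, which is < 190
-0.01·50 + 1.14·96 = 108.940, which is < 131
This sign pattern matches Mesa.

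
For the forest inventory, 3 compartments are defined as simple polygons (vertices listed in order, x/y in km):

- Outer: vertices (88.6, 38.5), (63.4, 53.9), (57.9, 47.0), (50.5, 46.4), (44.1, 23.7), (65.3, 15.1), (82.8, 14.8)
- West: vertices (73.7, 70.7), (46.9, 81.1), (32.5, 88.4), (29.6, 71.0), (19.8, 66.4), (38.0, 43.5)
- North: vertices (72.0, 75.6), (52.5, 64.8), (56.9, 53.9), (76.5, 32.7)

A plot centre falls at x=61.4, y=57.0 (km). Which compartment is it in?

Cast a ray rightward from (61.4, 57.0). For each polygon, the edges (by vertex number in listed order) whose endpoints lie on opposite sides of y = 57.0, where each meets that height, and whether that is right or left of the point:
Outer: no edge straddles that height → 0 crossings.
West: 5–6 at x≈27.27 (left), 6–1 at x≈55.72 (left) → 0 crossings.
North: 2–3 at x≈55.65 (left), 4–1 at x≈73.95 (right) → 1 crossing.
Only North has an odd count, so the point is inside North.

North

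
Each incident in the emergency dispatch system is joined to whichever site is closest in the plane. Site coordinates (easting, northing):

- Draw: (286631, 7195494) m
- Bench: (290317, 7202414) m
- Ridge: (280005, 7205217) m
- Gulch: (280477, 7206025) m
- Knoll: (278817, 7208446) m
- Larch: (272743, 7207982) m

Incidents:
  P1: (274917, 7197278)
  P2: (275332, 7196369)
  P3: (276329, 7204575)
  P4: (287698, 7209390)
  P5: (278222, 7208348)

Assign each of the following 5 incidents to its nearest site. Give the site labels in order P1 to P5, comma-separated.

P1 → Ridge (d²=88915465.00)
P2 → Ridge (d²=100124033.00)
P3 → Ridge (d²=13925140.00)
P4 → Bench (d²=55523737.00)
P5 → Knoll (d²=363629.00)

Ridge, Ridge, Ridge, Bench, Knoll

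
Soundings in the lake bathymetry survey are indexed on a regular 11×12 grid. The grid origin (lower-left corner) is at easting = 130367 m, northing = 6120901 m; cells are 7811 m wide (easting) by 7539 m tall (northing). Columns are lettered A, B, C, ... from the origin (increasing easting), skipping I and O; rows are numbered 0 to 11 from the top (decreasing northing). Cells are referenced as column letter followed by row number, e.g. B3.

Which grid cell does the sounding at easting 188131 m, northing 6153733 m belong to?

Column index: ⌊(188131 − 130367) / 7811⌋ = ⌊7.395⌋ = 7 → column H
Row offset from origin: ⌊(6153733 − 6120901) / 7539⌋ = ⌊4.355⌋ = 4 → row 7 (counted from top)

H7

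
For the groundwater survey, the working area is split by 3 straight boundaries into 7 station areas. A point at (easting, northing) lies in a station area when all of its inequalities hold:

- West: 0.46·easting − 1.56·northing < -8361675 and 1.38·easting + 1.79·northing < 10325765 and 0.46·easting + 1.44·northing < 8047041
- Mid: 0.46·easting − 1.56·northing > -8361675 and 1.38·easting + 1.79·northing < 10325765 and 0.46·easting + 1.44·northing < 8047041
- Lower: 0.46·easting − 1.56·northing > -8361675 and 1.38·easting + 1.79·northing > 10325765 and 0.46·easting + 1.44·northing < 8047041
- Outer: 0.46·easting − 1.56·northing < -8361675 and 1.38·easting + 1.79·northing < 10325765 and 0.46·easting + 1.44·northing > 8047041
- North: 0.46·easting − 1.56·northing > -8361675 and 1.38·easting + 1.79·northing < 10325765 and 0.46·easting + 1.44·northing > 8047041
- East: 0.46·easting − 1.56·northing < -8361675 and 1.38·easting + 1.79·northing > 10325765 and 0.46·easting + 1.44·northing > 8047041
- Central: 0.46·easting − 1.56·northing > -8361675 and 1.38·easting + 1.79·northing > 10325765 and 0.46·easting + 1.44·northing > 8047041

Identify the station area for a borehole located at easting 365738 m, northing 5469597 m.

0.46·365738 − 1.56·5469597 = -8364331.840, which is < -8361675
1.38·365738 + 1.79·5469597 = 10295297.070, which is < 10325765
0.46·365738 + 1.44·5469597 = 8044459.160, which is < 8047041
This sign pattern matches West.

West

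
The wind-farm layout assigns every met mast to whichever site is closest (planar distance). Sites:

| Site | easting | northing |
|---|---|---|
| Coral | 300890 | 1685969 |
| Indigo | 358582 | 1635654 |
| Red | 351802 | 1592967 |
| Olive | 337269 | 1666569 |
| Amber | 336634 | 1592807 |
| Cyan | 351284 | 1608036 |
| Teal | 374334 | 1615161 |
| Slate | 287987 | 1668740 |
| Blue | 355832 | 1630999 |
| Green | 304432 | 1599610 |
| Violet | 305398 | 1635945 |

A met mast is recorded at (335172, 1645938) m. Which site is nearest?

Squared distances to each site:
Coral: 2777736485.000; Indigo: 653788756.000; Red: 3082483741.000; Olive: 430035570.000; Amber: 2825040605.000; Cyan: 1696158148.000; Teal: 2480885973.000; Slate: 2746355429.000; Blue: 650009321.000; Green: 3091231184.000; Violet: 986351125.000.
Minimum at Olive.

Olive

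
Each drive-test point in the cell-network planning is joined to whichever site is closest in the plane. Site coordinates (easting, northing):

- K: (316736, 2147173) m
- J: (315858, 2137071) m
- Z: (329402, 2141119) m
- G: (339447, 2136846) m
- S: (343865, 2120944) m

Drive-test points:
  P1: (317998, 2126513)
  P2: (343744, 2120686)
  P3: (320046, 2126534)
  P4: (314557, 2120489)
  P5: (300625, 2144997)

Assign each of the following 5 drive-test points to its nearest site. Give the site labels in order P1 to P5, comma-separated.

P1 → J (d²=116050964.00)
P2 → S (d²=81205.00)
P3 → J (d²=128567713.00)
P4 → J (d²=276655325.00)
P5 → K (d²=264299297.00)

J, S, J, J, K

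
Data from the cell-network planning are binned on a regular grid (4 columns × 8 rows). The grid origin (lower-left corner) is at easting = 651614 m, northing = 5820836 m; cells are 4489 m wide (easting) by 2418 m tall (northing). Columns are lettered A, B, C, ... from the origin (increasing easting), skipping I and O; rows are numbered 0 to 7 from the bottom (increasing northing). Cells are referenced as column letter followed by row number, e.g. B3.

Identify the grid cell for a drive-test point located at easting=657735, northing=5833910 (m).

B5

Column index: ⌊(657735 − 651614) / 4489⌋ = ⌊1.364⌋ = 1 → column B
Row offset from origin: ⌊(5833910 − 5820836) / 2418⌋ = ⌊5.407⌋ = 5 → row 5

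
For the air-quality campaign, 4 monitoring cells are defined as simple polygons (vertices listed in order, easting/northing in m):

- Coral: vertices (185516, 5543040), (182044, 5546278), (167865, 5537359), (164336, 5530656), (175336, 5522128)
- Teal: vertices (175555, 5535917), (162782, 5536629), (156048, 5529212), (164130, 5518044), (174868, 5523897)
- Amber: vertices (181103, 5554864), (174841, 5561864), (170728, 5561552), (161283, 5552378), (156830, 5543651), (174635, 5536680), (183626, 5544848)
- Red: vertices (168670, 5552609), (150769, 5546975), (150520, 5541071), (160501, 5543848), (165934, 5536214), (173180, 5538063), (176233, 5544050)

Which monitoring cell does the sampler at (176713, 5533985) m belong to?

Cast a ray rightward from (176713, 5533985). For each polygon, the edges (by vertex number in listed order) whose endpoints lie on opposite sides of northing = 5533985, where each meets that height, and whether that is right or left of the point:
Coral: 3–4 at easting≈166088.7 (left), 5–1 at easting≈181108.0 (right) → 1 crossing.
Teal: 2–3 at easting≈160381.5 (left), 5–1 at easting≈175444.6 (left) → 0 crossings.
Amber: no edge straddles that height → 0 crossings.
Red: no edge straddles that height → 0 crossings.
Only Coral has an odd count, so the point is inside Coral.

Coral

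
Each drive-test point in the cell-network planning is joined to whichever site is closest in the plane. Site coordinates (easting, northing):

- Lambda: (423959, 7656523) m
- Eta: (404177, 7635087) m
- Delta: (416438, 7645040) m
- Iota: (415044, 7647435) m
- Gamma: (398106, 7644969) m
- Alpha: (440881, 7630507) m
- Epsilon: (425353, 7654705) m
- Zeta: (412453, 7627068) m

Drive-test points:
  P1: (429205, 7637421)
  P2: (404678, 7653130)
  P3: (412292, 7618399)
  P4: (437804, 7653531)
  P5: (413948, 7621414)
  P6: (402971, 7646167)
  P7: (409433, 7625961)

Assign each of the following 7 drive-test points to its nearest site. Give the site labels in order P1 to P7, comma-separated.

Alpha, Gamma, Zeta, Epsilon, Zeta, Gamma, Zeta

P1 → Alpha (d²=184132372.00)
P2 → Gamma (d²=109793105.00)
P3 → Zeta (d²=75177482.00)
P4 → Epsilon (d²=156405677.00)
P5 → Zeta (d²=34202741.00)
P6 → Gamma (d²=25103429.00)
P7 → Zeta (d²=10345849.00)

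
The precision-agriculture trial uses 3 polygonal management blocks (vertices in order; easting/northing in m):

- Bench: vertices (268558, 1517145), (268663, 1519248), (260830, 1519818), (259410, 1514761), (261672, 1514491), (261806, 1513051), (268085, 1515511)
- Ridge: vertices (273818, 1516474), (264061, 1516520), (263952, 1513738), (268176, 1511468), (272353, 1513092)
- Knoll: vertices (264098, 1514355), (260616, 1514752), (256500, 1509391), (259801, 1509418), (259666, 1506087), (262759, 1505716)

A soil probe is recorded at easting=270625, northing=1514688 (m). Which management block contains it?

Cast a ray rightward from (270625, 1514688). For each polygon, the edges (by vertex number in listed order) whose endpoints lie on opposite sides of northing = 1514688, where each meets that height, and whether that is right or left of the point:
Bench: 4–5 at easting≈260021.6 (left), 6–7 at easting≈265984.3 (left) → 0 crossings.
Ridge: 2–3 at easting≈263989.2 (left), 5–1 at easting≈273044.3 (right) → 1 crossing.
Knoll: 1–2 at easting≈261177.3 (left), 2–3 at easting≈260566.9 (left) → 0 crossings.
Only Ridge has an odd count, so the point is inside Ridge.

Ridge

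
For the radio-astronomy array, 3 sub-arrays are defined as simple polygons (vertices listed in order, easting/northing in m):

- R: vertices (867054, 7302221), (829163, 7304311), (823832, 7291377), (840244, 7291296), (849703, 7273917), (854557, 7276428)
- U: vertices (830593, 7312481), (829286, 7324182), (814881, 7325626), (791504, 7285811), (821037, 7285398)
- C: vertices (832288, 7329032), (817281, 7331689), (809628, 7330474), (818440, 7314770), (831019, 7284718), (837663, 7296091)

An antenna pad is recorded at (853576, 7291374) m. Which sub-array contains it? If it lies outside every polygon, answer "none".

Cast a ray rightward from (853576, 7291374). For each polygon, the edges (by vertex number in listed order) whose endpoints lie on opposite sides of northing = 7291374, where each meets that height, and whether that is right or left of the point:
R: 3–4 at easting≈824439.9 (left), 6–1 at easting≈861798.5 (right) → 1 crossing.
U: 3–4 at easting≈794770.3 (left), 5–1 at easting≈823145.6 (left) → 0 crossings.
C: 4–5 at easting≈828233.0 (left), 5–6 at easting≈834907.4 (left) → 0 crossings.
Only R has an odd count, so the point is inside R.

R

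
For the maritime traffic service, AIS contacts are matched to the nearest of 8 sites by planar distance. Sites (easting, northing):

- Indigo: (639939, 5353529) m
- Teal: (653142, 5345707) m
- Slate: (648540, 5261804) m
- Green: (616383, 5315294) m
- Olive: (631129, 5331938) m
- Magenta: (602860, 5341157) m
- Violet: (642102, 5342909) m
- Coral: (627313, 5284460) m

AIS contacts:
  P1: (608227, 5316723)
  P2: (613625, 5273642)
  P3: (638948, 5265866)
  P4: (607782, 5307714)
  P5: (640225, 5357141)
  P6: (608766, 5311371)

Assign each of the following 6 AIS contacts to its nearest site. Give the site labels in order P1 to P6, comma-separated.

P1 → Green (d²=68562377.00)
P2 → Coral (d²=304390468.00)
P3 → Slate (d²=108506308.00)
P4 → Green (d²=131433601.00)
P5 → Indigo (d²=13128340.00)
P6 → Green (d²=73408618.00)

Green, Coral, Slate, Green, Indigo, Green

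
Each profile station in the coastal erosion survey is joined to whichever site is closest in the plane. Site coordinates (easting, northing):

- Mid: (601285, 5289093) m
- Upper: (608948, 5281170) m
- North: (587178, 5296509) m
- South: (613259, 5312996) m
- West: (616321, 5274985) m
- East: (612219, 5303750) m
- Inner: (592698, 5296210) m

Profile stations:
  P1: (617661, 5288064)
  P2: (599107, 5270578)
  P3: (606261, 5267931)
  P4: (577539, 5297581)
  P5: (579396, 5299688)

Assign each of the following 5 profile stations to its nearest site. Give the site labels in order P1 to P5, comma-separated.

Upper, Upper, West, North, North

P1 → Upper (d²=123443605.00)
P2 → Upper (d²=209035745.00)
P3 → West (d²=150962516.00)
P4 → North (d²=94059505.00)
P5 → North (d²=70665565.00)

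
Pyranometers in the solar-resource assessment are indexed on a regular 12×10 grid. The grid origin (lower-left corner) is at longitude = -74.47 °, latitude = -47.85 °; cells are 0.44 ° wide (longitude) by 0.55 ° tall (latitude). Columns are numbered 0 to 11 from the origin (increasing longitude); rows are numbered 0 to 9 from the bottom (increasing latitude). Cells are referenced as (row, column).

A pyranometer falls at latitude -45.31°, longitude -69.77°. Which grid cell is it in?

(4, 10)

Column index: ⌊(-69.77 − -74.47) / 0.44⌋ = ⌊10.682⌋ = 10
Row offset from origin: ⌊(-45.31 − -47.85) / 0.55⌋ = ⌊4.618⌋ = 4 → row 4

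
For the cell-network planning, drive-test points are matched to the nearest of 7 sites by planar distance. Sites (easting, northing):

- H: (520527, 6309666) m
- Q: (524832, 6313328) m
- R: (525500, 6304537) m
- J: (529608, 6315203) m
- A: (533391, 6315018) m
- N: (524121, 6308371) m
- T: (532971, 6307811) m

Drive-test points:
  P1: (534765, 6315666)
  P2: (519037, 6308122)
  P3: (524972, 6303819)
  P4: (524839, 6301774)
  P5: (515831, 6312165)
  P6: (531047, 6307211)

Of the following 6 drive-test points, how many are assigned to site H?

P1 → A
P2 → H
P3 → R
P4 → R
P5 → H
P6 → T
2 of the 6 go to H.

2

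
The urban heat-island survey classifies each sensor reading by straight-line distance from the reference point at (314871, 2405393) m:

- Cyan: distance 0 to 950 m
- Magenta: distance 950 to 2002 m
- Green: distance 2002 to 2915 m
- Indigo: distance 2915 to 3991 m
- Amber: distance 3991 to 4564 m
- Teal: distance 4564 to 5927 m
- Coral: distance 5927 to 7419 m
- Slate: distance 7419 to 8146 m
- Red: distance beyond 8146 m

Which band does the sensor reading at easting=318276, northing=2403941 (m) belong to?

Distance = √((318276−314871)² + (2403941−2405393)²) = √(11594025.000 + 2108304.000) = 3701.666 m.
2915 ≤ 3701.666 < 3991 → Indigo.

Indigo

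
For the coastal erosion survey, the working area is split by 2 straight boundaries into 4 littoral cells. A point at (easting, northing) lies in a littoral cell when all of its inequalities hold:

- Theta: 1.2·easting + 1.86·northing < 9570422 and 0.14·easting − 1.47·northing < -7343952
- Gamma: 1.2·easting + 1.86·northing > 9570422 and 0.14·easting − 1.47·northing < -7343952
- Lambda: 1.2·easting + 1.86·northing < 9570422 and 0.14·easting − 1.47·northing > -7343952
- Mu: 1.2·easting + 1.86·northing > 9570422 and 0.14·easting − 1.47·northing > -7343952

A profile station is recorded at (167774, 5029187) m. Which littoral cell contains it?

Theta

1.2·167774 + 1.86·5029187 = 9555616.620, which is < 9570422
0.14·167774 − 1.47·5029187 = -7369416.530, which is < -7343952
This sign pattern matches Theta.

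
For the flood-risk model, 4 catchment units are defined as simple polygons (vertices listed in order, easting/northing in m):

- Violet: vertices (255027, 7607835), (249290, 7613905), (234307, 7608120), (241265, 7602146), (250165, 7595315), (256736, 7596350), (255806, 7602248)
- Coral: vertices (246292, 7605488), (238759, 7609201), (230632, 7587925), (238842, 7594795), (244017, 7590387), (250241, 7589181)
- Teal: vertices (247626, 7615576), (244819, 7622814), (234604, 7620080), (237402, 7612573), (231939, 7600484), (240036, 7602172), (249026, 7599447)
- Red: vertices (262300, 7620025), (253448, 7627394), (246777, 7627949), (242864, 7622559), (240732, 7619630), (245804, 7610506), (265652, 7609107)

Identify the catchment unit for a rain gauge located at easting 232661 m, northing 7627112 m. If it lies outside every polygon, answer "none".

Cast a ray rightward from (232661, 7627112). For each polygon, the edges (by vertex number in listed order) whose endpoints lie on opposite sides of northing = 7627112, where each meets that height, and whether that is right or left of the point:
Violet: no edge straddles that height → 0 crossings.
Coral: no edge straddles that height → 0 crossings.
Teal: no edge straddles that height → 0 crossings.
Red: 1–2 at easting≈253786.8 (right), 3–4 at easting≈246169.4 (right) → 2 crossings.
All counts are even, so the point lies outside every listed polygon.

none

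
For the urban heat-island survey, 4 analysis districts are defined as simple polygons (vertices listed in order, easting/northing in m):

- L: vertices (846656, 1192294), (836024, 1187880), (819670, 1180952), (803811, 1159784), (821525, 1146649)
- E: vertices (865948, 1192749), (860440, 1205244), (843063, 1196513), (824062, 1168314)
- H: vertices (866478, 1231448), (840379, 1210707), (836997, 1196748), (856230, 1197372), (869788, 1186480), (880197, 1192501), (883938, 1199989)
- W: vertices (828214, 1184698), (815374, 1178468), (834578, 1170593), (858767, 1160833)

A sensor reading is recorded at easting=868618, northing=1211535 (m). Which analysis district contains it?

Cast a ray rightward from (868618, 1211535). For each polygon, the edges (by vertex number in listed order) whose endpoints lie on opposite sides of northing = 1211535, where each meets that height, and whether that is right or left of the point:
L: no edge straddles that height → 0 crossings.
E: no edge straddles that height → 0 crossings.
H: 1–2 at easting≈841420.9 (left), 7–1 at easting≈877529.9 (right) → 1 crossing.
W: no edge straddles that height → 0 crossings.
Only H has an odd count, so the point is inside H.

H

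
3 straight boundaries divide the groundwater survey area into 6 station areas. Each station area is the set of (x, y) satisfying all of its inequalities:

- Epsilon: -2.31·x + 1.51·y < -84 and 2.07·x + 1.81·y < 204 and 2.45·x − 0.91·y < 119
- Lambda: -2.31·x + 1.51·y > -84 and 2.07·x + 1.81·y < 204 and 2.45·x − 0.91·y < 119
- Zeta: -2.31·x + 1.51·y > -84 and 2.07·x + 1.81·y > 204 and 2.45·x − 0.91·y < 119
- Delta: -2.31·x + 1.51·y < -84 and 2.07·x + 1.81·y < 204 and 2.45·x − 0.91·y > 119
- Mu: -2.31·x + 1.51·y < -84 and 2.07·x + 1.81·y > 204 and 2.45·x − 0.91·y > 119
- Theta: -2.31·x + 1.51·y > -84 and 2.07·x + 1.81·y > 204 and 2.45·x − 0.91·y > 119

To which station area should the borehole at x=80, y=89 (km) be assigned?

-2.31·80 + 1.51·89 = -50.410, which is > -84
2.07·80 + 1.81·89 = 326.690, which is > 204
2.45·80 − 0.91·89 = 115.010, which is < 119
This sign pattern matches Zeta.

Zeta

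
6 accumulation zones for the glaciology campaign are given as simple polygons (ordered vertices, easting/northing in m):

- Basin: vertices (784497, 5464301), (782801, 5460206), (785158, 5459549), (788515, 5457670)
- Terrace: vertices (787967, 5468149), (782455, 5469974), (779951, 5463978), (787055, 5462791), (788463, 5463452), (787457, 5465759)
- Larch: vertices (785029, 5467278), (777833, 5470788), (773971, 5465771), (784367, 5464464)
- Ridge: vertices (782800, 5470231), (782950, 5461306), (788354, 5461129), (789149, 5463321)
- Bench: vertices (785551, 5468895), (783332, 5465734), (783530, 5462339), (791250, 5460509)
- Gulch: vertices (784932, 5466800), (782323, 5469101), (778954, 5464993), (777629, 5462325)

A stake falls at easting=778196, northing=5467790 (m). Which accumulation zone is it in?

Cast a ray rightward from (778196, 5467790). For each polygon, the edges (by vertex number in listed order) whose endpoints lie on opposite sides of northing = 5467790, where each meets that height, and whether that is right or left of the point:
Basin: no edge straddles that height → 0 crossings.
Terrace: 2–3 at easting≈781542.9 (right), 6–1 at easting≈787890.4 (right) → 2 crossings.
Larch: 1–2 at easting≈783979.3 (right), 2–3 at easting≈775525.2 (left) → 1 crossing.
Ridge: 1–2 at easting≈782841.0 (right), 4–1 at easting≈785042.8 (right) → 2 crossings.
Bench: 1–2 at easting≈784775.3 (right), 4–1 at easting≈786301.9 (right) → 2 crossings.
Gulch: 1–2 at easting≈783809.5 (right), 2–3 at easting≈781247.8 (right) → 2 crossings.
Only Larch has an odd count, so the point is inside Larch.

Larch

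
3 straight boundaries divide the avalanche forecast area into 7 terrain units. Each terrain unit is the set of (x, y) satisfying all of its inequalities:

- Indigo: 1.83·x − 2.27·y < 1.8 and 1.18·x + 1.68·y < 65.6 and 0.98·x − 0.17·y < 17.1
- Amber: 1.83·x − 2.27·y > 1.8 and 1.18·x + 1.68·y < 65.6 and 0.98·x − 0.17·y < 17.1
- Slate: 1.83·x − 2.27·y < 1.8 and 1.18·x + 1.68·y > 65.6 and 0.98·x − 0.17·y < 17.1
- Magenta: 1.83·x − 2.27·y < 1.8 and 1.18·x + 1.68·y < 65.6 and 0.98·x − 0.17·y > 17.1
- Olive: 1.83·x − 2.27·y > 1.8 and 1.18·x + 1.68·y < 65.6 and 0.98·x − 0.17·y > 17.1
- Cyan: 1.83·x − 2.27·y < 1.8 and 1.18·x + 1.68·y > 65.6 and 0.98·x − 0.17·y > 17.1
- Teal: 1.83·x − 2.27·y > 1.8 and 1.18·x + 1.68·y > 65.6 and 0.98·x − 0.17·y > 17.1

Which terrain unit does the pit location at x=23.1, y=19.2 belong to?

Magenta

1.83·23.1 − 2.27·19.2 = -1.311, which is < 1.8
1.18·23.1 + 1.68·19.2 = 59.514, which is < 65.6
0.98·23.1 − 0.17·19.2 = 19.374, which is > 17.1
This sign pattern matches Magenta.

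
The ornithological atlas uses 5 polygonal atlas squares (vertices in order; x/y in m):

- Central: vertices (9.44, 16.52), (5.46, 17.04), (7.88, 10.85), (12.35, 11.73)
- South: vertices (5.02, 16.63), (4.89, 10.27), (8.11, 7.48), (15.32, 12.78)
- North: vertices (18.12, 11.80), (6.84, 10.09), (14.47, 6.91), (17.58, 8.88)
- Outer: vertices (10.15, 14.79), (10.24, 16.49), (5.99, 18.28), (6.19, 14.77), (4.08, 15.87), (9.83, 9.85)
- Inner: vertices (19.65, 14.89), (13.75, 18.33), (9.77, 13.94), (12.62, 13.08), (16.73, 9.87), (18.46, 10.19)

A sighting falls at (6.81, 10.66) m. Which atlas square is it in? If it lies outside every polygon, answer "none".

South

Cast a ray rightward from (6.81, 10.66). For each polygon, the edges (by vertex number in listed order) whose endpoints lie on opposite sides of y = 10.66, where each meets that height, and whether that is right or left of the point:
Central: no edge straddles that height → 0 crossings.
South: 1–2 at x≈4.898 (left), 3–4 at x≈12.436 (right) → 1 crossing.
North: 1–2 at x≈10.600 (right), 4–1 at x≈17.909 (right) → 2 crossings.
Outer: 5–6 at x≈9.056 (right), 6–1 at x≈9.882 (right) → 2 crossings.
Inner: 4–5 at x≈15.719 (right), 6–1 at x≈18.579 (right) → 2 crossings.
Only South has an odd count, so the point is inside South.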